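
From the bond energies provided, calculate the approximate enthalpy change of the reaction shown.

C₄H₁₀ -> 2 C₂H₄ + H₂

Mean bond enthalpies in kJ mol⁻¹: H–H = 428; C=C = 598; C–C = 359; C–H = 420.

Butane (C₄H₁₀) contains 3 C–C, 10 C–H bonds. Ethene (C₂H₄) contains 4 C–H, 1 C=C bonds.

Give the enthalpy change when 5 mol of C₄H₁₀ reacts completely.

Bonds broken (reactants):
  C–C: 3 × 359 = 1077
  C–H: 10 × 420 = 4200
  Σ(broken) = 5277 kJ
Bonds formed (products):
  C–H: 8 × 420 = 3360
  C=C: 2 × 598 = 1196
  H–H: 1 × 428 = 428
  Σ(formed) = 4984 kJ
ΔH = Σ(broken) − Σ(formed) = 5277 − 4984 = +293 kJ
For 5× the reaction as written: 5 × (+293) = +1465 kJ

ΔH = +1465 kJ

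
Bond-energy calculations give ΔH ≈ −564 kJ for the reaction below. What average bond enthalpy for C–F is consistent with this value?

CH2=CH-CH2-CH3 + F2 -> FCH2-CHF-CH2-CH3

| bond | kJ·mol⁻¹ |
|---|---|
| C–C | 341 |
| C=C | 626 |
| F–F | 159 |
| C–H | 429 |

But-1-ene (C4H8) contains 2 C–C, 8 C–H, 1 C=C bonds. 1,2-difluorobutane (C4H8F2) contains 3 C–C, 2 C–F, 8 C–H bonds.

Let D be the C–F bond energy.
Σ(broken) = 2×341 + 8×429 + 1×626 + 1×159 = 4899
Σ(formed) = 3×341 + 2×D + 8×429 = 4455 + 2D
ΔH = Σ(broken) − Σ(formed) = (4899) − (4455 + 2D) = +444 − 2D
Setting this equal to −564 kJ gives 2D = 1008, so D = 504 kJ/mol.

D(C–F) ≈ 504 kJ/mol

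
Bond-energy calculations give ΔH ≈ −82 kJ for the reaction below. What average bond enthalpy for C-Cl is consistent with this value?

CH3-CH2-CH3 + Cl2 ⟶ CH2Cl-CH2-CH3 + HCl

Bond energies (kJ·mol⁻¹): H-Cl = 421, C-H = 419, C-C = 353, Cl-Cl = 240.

D(C-Cl) ≈ 320 kJ/mol

Let D be the C-Cl bond energy.
Σ(broken) = 2×353 + 8×419 + 1×240 = 4298
Σ(formed) = 2×353 + 1×D + 7×419 + 1×421 = 4060 + D
ΔH = Σ(broken) − Σ(formed) = (4298) − (4060 + D) = +238 − D
Setting this equal to −82 kJ gives D = 320 kJ/mol.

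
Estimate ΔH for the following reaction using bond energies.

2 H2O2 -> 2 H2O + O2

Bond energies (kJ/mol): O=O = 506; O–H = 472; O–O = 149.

ΔH ≈ −208 kJ

Bonds broken (reactants):
  O–H: 4 × 472 = 1888
  O–O: 2 × 149 = 298
  Σ(broken) = 2186 kJ
Bonds formed (products):
  O–H: 4 × 472 = 1888
  O=O: 1 × 506 = 506
  Σ(formed) = 2394 kJ
ΔH = Σ(broken) − Σ(formed) = 2186 − 2394 = −208 kJ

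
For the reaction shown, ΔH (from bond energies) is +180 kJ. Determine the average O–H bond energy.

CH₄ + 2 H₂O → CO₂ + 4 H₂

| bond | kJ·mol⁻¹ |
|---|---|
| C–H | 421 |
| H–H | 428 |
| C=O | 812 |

D(O–H) ≈ 458 kJ/mol

Let D be the O–H bond energy.
Σ(broken) = 4×421 + 4×D = 1684 + 4D
Σ(formed) = 2×812 + 4×428 = 3336
ΔH = Σ(broken) − Σ(formed) = (1684 + 4D) − (3336) = −1652 + 4D
Setting this equal to +180 kJ gives 4D = 1832, so D = 458 kJ/mol.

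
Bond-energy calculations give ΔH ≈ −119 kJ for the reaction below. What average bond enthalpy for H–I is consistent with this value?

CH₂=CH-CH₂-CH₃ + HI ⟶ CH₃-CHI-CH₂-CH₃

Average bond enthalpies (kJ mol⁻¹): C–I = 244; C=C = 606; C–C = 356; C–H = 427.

Let D be the H–I bond energy.
Σ(broken) = 2×356 + 8×427 + 1×606 + 1×D = 4734 + D
Σ(formed) = 3×356 + 9×427 + 1×244 = 5155
ΔH = Σ(broken) − Σ(formed) = (4734 + D) − (5155) = −421 + D
Setting this equal to −119 kJ gives D = 302 kJ/mol.

D(H–I) ≈ 302 kJ/mol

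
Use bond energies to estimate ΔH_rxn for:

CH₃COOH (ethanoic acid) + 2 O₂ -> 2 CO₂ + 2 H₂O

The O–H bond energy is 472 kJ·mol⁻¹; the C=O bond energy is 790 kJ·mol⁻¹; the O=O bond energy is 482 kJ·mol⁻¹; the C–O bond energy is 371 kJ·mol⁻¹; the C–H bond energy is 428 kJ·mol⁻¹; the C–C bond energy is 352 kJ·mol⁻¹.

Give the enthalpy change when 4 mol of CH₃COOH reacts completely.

Bonds broken (reactants):
  C–C: 1 × 352 = 352
  C–H: 3 × 428 = 1284
  C–O: 1 × 371 = 371
  C=O: 1 × 790 = 790
  O–H: 1 × 472 = 472
  O=O: 2 × 482 = 964
  Σ(broken) = 4233 kJ
Bonds formed (products):
  C=O: 4 × 790 = 3160
  O–H: 4 × 472 = 1888
  Σ(formed) = 5048 kJ
ΔH = Σ(broken) − Σ(formed) = 4233 − 5048 = −815 kJ
For 4× the reaction as written: 4 × (−815) = −3260 kJ

ΔH = −3260 kJ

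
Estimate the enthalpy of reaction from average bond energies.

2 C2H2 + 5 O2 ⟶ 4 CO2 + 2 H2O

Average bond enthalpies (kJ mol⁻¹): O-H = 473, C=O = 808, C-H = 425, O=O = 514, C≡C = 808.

ΔH ≈ −2470 kJ

Bonds broken (reactants):
  C≡C: 2 × 808 = 1616
  C-H: 4 × 425 = 1700
  O=O: 5 × 514 = 2570
  Σ(broken) = 5886 kJ
Bonds formed (products):
  C=O: 8 × 808 = 6464
  O-H: 4 × 473 = 1892
  Σ(formed) = 8356 kJ
ΔH = Σ(broken) − Σ(formed) = 5886 − 8356 = −2470 kJ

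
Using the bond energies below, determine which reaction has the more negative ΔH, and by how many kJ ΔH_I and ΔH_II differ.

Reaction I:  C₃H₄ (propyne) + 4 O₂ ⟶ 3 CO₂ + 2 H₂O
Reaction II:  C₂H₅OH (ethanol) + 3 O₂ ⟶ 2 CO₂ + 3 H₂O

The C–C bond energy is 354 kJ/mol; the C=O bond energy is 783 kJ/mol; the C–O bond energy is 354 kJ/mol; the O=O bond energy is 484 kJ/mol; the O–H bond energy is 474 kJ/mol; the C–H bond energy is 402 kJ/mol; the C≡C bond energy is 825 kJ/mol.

Reaction I:
  Bonds broken (reactants):
    C≡C: 1 × 825 = 825
    C–C: 1 × 354 = 354
    C–H: 4 × 402 = 1608
    O=O: 4 × 484 = 1936
    Σ(broken) = 4723 kJ
  Bonds formed (products):
    C=O: 6 × 783 = 4698
    O–H: 4 × 474 = 1896
    Σ(formed) = 6594 kJ
  ΔH_I = 4723 − 6594 = −1871 kJ
Reaction II:
  Bonds broken (reactants):
    C–C: 1 × 354 = 354
    C–H: 5 × 402 = 2010
    C–O: 1 × 354 = 354
    O–H: 1 × 474 = 474
    O=O: 3 × 484 = 1452
    Σ(broken) = 4644 kJ
  Bonds formed (products):
    C=O: 4 × 783 = 3132
    O–H: 6 × 474 = 2844
    Σ(formed) = 5976 kJ
  ΔH_II = 4644 − 5976 = −1332 kJ
ΔH_I − ΔH_II = −539 kJ, so reaction I has the more negative ΔH; |ΔH_I − ΔH_II| = 539 kJ.

Reaction I, by 539 kJ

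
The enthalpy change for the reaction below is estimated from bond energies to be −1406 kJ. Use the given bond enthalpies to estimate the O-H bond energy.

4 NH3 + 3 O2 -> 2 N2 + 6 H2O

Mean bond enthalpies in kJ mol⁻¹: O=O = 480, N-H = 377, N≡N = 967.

Let D be the O-H bond energy.
Σ(broken) = 12×377 + 3×480 = 5964
Σ(formed) = 2×967 + 12×D = 1934 + 12D
ΔH = Σ(broken) − Σ(formed) = (5964) − (1934 + 12D) = +4030 − 12D
Setting this equal to −1406 kJ gives 12D = 5436, so D = 453 kJ/mol.

D(O-H) ≈ 453 kJ/mol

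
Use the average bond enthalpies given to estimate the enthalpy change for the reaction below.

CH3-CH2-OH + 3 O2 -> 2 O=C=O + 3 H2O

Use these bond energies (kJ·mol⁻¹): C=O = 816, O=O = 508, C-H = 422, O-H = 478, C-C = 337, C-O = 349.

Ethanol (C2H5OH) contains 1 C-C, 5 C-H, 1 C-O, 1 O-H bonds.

Bonds broken (reactants):
  C-C: 1 × 337 = 337
  C-H: 5 × 422 = 2110
  C-O: 1 × 349 = 349
  O-H: 1 × 478 = 478
  O=O: 3 × 508 = 1524
  Σ(broken) = 4798 kJ
Bonds formed (products):
  C=O: 4 × 816 = 3264
  O-H: 6 × 478 = 2868
  Σ(formed) = 6132 kJ
ΔH = Σ(broken) − Σ(formed) = 4798 − 6132 = −1334 kJ

ΔH ≈ −1334 kJ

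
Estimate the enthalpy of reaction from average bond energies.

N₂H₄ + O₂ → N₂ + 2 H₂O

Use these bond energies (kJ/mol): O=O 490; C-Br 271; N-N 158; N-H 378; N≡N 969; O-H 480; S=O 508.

Bonds broken (reactants):
  N-H: 4 × 378 = 1512
  N-N: 1 × 158 = 158
  O=O: 1 × 490 = 490
  Σ(broken) = 2160 kJ
Bonds formed (products):
  N≡N: 1 × 969 = 969
  O-H: 4 × 480 = 1920
  Σ(formed) = 2889 kJ
ΔH = Σ(broken) − Σ(formed) = 2160 − 2889 = −729 kJ

ΔH ≈ −729 kJ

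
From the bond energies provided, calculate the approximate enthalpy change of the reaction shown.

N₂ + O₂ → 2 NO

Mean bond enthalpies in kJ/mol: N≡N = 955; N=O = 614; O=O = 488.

ΔH ≈ +215 kJ

Bonds broken (reactants):
  N≡N: 1 × 955 = 955
  O=O: 1 × 488 = 488
  Σ(broken) = 1443 kJ
Bonds formed (products):
  N=O: 2 × 614 = 1228
  Σ(formed) = 1228 kJ
ΔH = Σ(broken) − Σ(formed) = 1443 − 1228 = +215 kJ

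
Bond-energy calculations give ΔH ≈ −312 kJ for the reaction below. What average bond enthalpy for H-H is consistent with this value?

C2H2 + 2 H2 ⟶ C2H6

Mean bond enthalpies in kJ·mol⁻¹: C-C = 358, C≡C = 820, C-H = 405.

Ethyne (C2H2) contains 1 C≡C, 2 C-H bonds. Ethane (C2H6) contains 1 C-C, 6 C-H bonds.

D(H-H) ≈ 423 kJ/mol

Let D be the H-H bond energy.
Σ(broken) = 1×820 + 2×405 + 2×D = 1630 + 2D
Σ(formed) = 1×358 + 6×405 = 2788
ΔH = Σ(broken) − Σ(formed) = (1630 + 2D) − (2788) = −1158 + 2D
Setting this equal to −312 kJ gives 2D = 846, so D = 423 kJ/mol.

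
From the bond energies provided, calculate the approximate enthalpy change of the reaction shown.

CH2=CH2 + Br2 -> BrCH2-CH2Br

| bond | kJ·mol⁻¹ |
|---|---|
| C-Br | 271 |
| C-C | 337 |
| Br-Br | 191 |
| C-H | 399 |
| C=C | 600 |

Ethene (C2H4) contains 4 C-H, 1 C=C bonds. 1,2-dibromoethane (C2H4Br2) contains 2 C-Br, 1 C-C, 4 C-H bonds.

Bonds broken (reactants):
  Br-Br: 1 × 191 = 191
  C-H: 4 × 399 = 1596
  C=C: 1 × 600 = 600
  Σ(broken) = 2387 kJ
Bonds formed (products):
  C-Br: 2 × 271 = 542
  C-C: 1 × 337 = 337
  C-H: 4 × 399 = 1596
  Σ(formed) = 2475 kJ
ΔH = Σ(broken) − Σ(formed) = 2387 − 2475 = −88 kJ

ΔH ≈ −88 kJ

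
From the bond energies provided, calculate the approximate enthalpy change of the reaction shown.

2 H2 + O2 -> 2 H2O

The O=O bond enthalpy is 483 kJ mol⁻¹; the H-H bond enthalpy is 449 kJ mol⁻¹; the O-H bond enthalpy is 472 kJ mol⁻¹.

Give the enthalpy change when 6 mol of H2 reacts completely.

Bonds broken (reactants):
  H-H: 2 × 449 = 898
  O=O: 1 × 483 = 483
  Σ(broken) = 1381 kJ
Bonds formed (products):
  O-H: 4 × 472 = 1888
  Σ(formed) = 1888 kJ
ΔH = Σ(broken) − Σ(formed) = 1381 − 1888 = −507 kJ
For 3× the reaction as written: 3 × (−507) = −1521 kJ

ΔH = −1521 kJ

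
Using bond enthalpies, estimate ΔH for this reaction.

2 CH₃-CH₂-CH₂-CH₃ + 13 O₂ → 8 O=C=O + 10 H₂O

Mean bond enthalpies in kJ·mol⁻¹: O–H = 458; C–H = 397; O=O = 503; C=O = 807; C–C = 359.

ΔH ≈ −5439 kJ

Bonds broken (reactants):
  C–C: 6 × 359 = 2154
  C–H: 20 × 397 = 7940
  O=O: 13 × 503 = 6539
  Σ(broken) = 16633 kJ
Bonds formed (products):
  C=O: 16 × 807 = 12912
  O–H: 20 × 458 = 9160
  Σ(formed) = 22072 kJ
ΔH = Σ(broken) − Σ(formed) = 16633 − 22072 = −5439 kJ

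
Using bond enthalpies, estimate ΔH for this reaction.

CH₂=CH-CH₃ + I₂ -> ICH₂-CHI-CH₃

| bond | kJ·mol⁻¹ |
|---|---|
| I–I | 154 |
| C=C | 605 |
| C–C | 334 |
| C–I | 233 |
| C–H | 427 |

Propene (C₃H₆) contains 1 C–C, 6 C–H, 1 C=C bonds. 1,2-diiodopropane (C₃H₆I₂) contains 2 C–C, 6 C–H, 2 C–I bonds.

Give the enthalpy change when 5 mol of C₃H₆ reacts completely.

ΔH = −205 kJ

Bonds broken (reactants):
  C–C: 1 × 334 = 334
  C–H: 6 × 427 = 2562
  C=C: 1 × 605 = 605
  I–I: 1 × 154 = 154
  Σ(broken) = 3655 kJ
Bonds formed (products):
  C–C: 2 × 334 = 668
  C–H: 6 × 427 = 2562
  C–I: 2 × 233 = 466
  Σ(formed) = 3696 kJ
ΔH = Σ(broken) − Σ(formed) = 3655 − 3696 = −41 kJ
For 5× the reaction as written: 5 × (−41) = −205 kJ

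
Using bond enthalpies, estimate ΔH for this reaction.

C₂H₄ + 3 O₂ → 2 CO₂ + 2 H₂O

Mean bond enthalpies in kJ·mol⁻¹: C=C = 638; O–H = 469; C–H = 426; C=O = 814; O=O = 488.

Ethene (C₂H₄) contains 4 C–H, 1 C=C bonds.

Bonds broken (reactants):
  C–H: 4 × 426 = 1704
  C=C: 1 × 638 = 638
  O=O: 3 × 488 = 1464
  Σ(broken) = 3806 kJ
Bonds formed (products):
  C=O: 4 × 814 = 3256
  O–H: 4 × 469 = 1876
  Σ(formed) = 5132 kJ
ΔH = Σ(broken) − Σ(formed) = 3806 − 5132 = −1326 kJ

ΔH ≈ −1326 kJ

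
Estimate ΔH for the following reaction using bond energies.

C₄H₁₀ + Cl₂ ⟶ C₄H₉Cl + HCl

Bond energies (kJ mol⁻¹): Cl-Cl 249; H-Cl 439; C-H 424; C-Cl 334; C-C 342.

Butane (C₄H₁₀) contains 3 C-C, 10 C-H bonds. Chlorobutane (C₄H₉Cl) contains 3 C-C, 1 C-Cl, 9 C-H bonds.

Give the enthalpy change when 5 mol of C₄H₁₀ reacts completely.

ΔH = −500 kJ

Bonds broken (reactants):
  C-C: 3 × 342 = 1026
  C-H: 10 × 424 = 4240
  Cl-Cl: 1 × 249 = 249
  Σ(broken) = 5515 kJ
Bonds formed (products):
  C-C: 3 × 342 = 1026
  C-Cl: 1 × 334 = 334
  C-H: 9 × 424 = 3816
  H-Cl: 1 × 439 = 439
  Σ(formed) = 5615 kJ
ΔH = Σ(broken) − Σ(formed) = 5515 − 5615 = −100 kJ
For 5× the reaction as written: 5 × (−100) = −500 kJ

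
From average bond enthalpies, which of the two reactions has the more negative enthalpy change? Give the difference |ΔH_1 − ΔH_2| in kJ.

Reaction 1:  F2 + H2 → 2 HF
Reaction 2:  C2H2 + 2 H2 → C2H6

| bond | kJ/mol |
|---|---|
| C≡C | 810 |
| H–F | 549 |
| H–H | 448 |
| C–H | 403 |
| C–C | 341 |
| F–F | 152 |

Reaction 1, by 251 kJ

Reaction 1:
  Bonds broken (reactants):
    F–F: 1 × 152 = 152
    H–H: 1 × 448 = 448
    Σ(broken) = 600 kJ
  Bonds formed (products):
    H–F: 2 × 549 = 1098
    Σ(formed) = 1098 kJ
  ΔH_1 = 600 − 1098 = −498 kJ
Reaction 2:
  Bonds broken (reactants):
    C≡C: 1 × 810 = 810
    C–H: 2 × 403 = 806
    H–H: 2 × 448 = 896
    Σ(broken) = 2512 kJ
  Bonds formed (products):
    C–C: 1 × 341 = 341
    C–H: 6 × 403 = 2418
    Σ(formed) = 2759 kJ
  ΔH_2 = 2512 − 2759 = −247 kJ
ΔH_1 − ΔH_2 = −251 kJ, so reaction 1 has the more negative ΔH; |ΔH_1 − ΔH_2| = 251 kJ.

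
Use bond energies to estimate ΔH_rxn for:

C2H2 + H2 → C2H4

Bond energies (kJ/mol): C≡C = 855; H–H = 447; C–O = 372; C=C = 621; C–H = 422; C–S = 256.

ΔH ≈ −163 kJ

Bonds broken (reactants):
  C≡C: 1 × 855 = 855
  C–H: 2 × 422 = 844
  H–H: 1 × 447 = 447
  Σ(broken) = 2146 kJ
Bonds formed (products):
  C–H: 4 × 422 = 1688
  C=C: 1 × 621 = 621
  Σ(formed) = 2309 kJ
ΔH = Σ(broken) − Σ(formed) = 2146 − 2309 = −163 kJ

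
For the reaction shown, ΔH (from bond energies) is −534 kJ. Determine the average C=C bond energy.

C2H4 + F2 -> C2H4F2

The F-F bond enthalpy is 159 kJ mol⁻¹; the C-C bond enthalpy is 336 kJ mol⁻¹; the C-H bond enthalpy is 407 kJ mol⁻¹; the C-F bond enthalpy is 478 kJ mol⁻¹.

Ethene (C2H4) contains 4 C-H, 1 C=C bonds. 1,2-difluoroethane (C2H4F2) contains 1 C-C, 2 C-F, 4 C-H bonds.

D(C=C) ≈ 599 kJ/mol

Let D be the C=C bond energy.
Σ(broken) = 4×407 + 1×D + 1×159 = 1787 + D
Σ(formed) = 1×336 + 2×478 + 4×407 = 2920
ΔH = Σ(broken) − Σ(formed) = (1787 + D) − (2920) = −1133 + D
Setting this equal to −534 kJ gives D = 599 kJ/mol.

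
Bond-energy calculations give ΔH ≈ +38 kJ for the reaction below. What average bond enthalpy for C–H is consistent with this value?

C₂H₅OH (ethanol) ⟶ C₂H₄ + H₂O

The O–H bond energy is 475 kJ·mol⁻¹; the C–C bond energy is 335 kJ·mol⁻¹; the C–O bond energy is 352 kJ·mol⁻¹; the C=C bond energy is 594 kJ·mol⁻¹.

Let D be the C–H bond energy.
Σ(broken) = 1×335 + 5×D + 1×352 + 1×475 = 1162 + 5D
Σ(formed) = 4×D + 1×594 + 2×475 = 1544 + 4D
ΔH = Σ(broken) − Σ(formed) = (1162 + 5D) − (1544 + 4D) = −382 + D
Setting this equal to +38 kJ gives D = 420 kJ/mol.

D(C–H) ≈ 420 kJ/mol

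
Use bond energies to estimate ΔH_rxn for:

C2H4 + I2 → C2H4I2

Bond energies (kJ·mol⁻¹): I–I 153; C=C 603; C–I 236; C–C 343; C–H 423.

Bonds broken (reactants):
  C–H: 4 × 423 = 1692
  C=C: 1 × 603 = 603
  I–I: 1 × 153 = 153
  Σ(broken) = 2448 kJ
Bonds formed (products):
  C–C: 1 × 343 = 343
  C–H: 4 × 423 = 1692
  C–I: 2 × 236 = 472
  Σ(formed) = 2507 kJ
ΔH = Σ(broken) − Σ(formed) = 2448 − 2507 = −59 kJ

ΔH ≈ −59 kJ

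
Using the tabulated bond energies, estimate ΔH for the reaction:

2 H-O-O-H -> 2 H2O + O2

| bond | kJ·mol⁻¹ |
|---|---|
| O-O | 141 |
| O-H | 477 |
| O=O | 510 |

ΔH ≈ −228 kJ

Bonds broken (reactants):
  O-H: 4 × 477 = 1908
  O-O: 2 × 141 = 282
  Σ(broken) = 2190 kJ
Bonds formed (products):
  O-H: 4 × 477 = 1908
  O=O: 1 × 510 = 510
  Σ(formed) = 2418 kJ
ΔH = Σ(broken) − Σ(formed) = 2190 − 2418 = −228 kJ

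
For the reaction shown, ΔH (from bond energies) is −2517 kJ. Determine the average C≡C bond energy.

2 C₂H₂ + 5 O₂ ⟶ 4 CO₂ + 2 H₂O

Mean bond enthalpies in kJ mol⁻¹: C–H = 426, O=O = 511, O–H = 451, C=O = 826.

D(C≡C) ≈ 818 kJ/mol

Let D be the C≡C bond energy.
Σ(broken) = 2×D + 4×426 + 5×511 = 4259 + 2D
Σ(formed) = 8×826 + 4×451 = 8412
ΔH = Σ(broken) − Σ(formed) = (4259 + 2D) − (8412) = −4153 + 2D
Setting this equal to −2517 kJ gives 2D = 1636, so D = 818 kJ/mol.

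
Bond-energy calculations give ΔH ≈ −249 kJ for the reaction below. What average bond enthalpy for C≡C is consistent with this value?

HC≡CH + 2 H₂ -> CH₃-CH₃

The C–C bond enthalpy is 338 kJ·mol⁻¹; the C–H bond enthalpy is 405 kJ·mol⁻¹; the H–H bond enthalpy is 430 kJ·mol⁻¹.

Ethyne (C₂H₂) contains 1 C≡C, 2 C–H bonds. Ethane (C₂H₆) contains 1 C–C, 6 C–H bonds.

Let D be the C≡C bond energy.
Σ(broken) = 1×D + 2×405 + 2×430 = 1670 + D
Σ(formed) = 1×338 + 6×405 = 2768
ΔH = Σ(broken) − Σ(formed) = (1670 + D) − (2768) = −1098 + D
Setting this equal to −249 kJ gives D = 849 kJ/mol.

D(C≡C) ≈ 849 kJ/mol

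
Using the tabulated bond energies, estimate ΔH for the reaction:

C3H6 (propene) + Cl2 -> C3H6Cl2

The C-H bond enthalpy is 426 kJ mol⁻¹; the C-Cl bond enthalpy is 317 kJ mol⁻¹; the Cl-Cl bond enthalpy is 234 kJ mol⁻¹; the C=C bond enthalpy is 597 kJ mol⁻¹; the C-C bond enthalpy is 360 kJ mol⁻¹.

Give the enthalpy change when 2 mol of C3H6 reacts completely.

ΔH = −326 kJ

Bonds broken (reactants):
  C-C: 1 × 360 = 360
  C-H: 6 × 426 = 2556
  C=C: 1 × 597 = 597
  Cl-Cl: 1 × 234 = 234
  Σ(broken) = 3747 kJ
Bonds formed (products):
  C-C: 2 × 360 = 720
  C-Cl: 2 × 317 = 634
  C-H: 6 × 426 = 2556
  Σ(formed) = 3910 kJ
ΔH = Σ(broken) − Σ(formed) = 3747 − 3910 = −163 kJ
For 2× the reaction as written: 2 × (−163) = −326 kJ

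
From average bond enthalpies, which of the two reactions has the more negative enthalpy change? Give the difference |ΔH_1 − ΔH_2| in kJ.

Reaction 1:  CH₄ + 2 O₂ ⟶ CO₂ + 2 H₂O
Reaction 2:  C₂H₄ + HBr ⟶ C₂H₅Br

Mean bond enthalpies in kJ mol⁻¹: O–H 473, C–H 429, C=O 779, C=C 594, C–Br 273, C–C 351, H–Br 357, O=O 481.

Reaction 1, by 670 kJ

Reaction 1:
  Bonds broken (reactants):
    C–H: 4 × 429 = 1716
    O=O: 2 × 481 = 962
    Σ(broken) = 2678 kJ
  Bonds formed (products):
    C=O: 2 × 779 = 1558
    O–H: 4 × 473 = 1892
    Σ(formed) = 3450 kJ
  ΔH_1 = 2678 − 3450 = −772 kJ
Reaction 2:
  Bonds broken (reactants):
    C–H: 4 × 429 = 1716
    C=C: 1 × 594 = 594
    H–Br: 1 × 357 = 357
    Σ(broken) = 2667 kJ
  Bonds formed (products):
    C–Br: 1 × 273 = 273
    C–C: 1 × 351 = 351
    C–H: 5 × 429 = 2145
    Σ(formed) = 2769 kJ
  ΔH_2 = 2667 − 2769 = −102 kJ
ΔH_1 − ΔH_2 = −670 kJ, so reaction 1 has the more negative ΔH; |ΔH_1 − ΔH_2| = 670 kJ.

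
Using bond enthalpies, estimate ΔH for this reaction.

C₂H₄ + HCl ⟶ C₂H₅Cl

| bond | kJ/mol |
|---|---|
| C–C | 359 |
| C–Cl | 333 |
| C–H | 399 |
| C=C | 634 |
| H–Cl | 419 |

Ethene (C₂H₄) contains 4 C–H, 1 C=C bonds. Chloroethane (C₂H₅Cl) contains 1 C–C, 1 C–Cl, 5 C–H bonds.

ΔH ≈ −38 kJ

Bonds broken (reactants):
  C–H: 4 × 399 = 1596
  C=C: 1 × 634 = 634
  H–Cl: 1 × 419 = 419
  Σ(broken) = 2649 kJ
Bonds formed (products):
  C–C: 1 × 359 = 359
  C–Cl: 1 × 333 = 333
  C–H: 5 × 399 = 1995
  Σ(formed) = 2687 kJ
ΔH = Σ(broken) − Σ(formed) = 2649 − 2687 = −38 kJ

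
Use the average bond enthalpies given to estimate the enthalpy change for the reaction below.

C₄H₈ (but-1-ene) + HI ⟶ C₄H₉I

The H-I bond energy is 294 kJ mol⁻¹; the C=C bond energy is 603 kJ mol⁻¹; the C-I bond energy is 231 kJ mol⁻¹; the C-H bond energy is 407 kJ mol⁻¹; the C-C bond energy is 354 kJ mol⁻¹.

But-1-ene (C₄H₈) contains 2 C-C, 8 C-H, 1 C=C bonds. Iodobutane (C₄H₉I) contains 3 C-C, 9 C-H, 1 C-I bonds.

Bonds broken (reactants):
  C-C: 2 × 354 = 708
  C-H: 8 × 407 = 3256
  C=C: 1 × 603 = 603
  H-I: 1 × 294 = 294
  Σ(broken) = 4861 kJ
Bonds formed (products):
  C-C: 3 × 354 = 1062
  C-H: 9 × 407 = 3663
  C-I: 1 × 231 = 231
  Σ(formed) = 4956 kJ
ΔH = Σ(broken) − Σ(formed) = 4861 − 4956 = −95 kJ

ΔH ≈ −95 kJ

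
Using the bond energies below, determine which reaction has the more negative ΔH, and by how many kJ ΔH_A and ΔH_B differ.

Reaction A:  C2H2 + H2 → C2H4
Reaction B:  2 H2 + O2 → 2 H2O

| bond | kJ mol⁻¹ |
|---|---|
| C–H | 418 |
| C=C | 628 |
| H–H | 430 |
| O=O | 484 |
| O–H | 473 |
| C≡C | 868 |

Reaction A:
  Bonds broken (reactants):
    C≡C: 1 × 868 = 868
    C–H: 2 × 418 = 836
    H–H: 1 × 430 = 430
    Σ(broken) = 2134 kJ
  Bonds formed (products):
    C–H: 4 × 418 = 1672
    C=C: 1 × 628 = 628
    Σ(formed) = 2300 kJ
  ΔH_A = 2134 − 2300 = −166 kJ
Reaction B:
  Bonds broken (reactants):
    H–H: 2 × 430 = 860
    O=O: 1 × 484 = 484
    Σ(broken) = 1344 kJ
  Bonds formed (products):
    O–H: 4 × 473 = 1892
    Σ(formed) = 1892 kJ
  ΔH_B = 1344 − 1892 = −548 kJ
ΔH_A − ΔH_B = +382 kJ, so reaction B has the more negative ΔH; |ΔH_A − ΔH_B| = 382 kJ.

Reaction B, by 382 kJ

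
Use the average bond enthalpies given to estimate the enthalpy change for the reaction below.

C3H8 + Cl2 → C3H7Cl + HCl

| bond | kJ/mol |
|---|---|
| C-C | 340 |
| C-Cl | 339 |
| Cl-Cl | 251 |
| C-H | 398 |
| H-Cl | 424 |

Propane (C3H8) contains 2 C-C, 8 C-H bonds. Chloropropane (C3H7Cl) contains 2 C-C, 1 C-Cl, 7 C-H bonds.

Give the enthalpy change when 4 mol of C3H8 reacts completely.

ΔH = −456 kJ

Bonds broken (reactants):
  C-C: 2 × 340 = 680
  C-H: 8 × 398 = 3184
  Cl-Cl: 1 × 251 = 251
  Σ(broken) = 4115 kJ
Bonds formed (products):
  C-C: 2 × 340 = 680
  C-Cl: 1 × 339 = 339
  C-H: 7 × 398 = 2786
  H-Cl: 1 × 424 = 424
  Σ(formed) = 4229 kJ
ΔH = Σ(broken) − Σ(formed) = 4115 − 4229 = −114 kJ
For 4× the reaction as written: 4 × (−114) = −456 kJ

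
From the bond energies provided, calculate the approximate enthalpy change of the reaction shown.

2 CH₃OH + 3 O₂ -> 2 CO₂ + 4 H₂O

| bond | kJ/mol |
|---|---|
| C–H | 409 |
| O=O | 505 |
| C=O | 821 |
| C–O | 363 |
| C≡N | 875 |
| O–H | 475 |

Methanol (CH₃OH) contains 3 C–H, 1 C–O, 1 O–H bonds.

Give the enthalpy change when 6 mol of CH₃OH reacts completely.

Bonds broken (reactants):
  C–H: 6 × 409 = 2454
  C–O: 2 × 363 = 726
  O–H: 2 × 475 = 950
  O=O: 3 × 505 = 1515
  Σ(broken) = 5645 kJ
Bonds formed (products):
  C=O: 4 × 821 = 3284
  O–H: 8 × 475 = 3800
  Σ(formed) = 7084 kJ
ΔH = Σ(broken) − Σ(formed) = 5645 − 7084 = −1439 kJ
For 3× the reaction as written: 3 × (−1439) = −4317 kJ

ΔH = −4317 kJ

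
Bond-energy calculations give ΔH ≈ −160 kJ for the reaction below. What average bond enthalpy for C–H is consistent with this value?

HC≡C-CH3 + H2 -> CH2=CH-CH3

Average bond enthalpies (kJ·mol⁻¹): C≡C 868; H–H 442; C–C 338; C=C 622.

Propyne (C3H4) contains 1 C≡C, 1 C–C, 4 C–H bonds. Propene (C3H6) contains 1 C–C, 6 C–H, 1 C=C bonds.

D(C–H) ≈ 424 kJ/mol

Let D be the C–H bond energy.
Σ(broken) = 1×868 + 1×338 + 4×D + 1×442 = 1648 + 4D
Σ(formed) = 1×338 + 6×D + 1×622 = 960 + 6D
ΔH = Σ(broken) − Σ(formed) = (1648 + 4D) − (960 + 6D) = +688 − 2D
Setting this equal to −160 kJ gives 2D = 848, so D = 424 kJ/mol.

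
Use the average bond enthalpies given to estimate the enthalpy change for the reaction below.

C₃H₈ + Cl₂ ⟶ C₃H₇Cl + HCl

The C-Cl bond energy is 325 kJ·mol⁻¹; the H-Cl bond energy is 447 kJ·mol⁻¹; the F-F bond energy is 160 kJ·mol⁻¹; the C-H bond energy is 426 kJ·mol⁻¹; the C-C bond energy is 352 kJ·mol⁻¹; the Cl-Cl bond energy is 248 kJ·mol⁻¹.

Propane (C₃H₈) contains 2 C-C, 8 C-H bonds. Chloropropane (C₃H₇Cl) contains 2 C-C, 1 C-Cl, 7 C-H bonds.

ΔH ≈ −98 kJ

Bonds broken (reactants):
  C-C: 2 × 352 = 704
  C-H: 8 × 426 = 3408
  Cl-Cl: 1 × 248 = 248
  Σ(broken) = 4360 kJ
Bonds formed (products):
  C-C: 2 × 352 = 704
  C-Cl: 1 × 325 = 325
  C-H: 7 × 426 = 2982
  H-Cl: 1 × 447 = 447
  Σ(formed) = 4458 kJ
ΔH = Σ(broken) − Σ(formed) = 4360 − 4458 = −98 kJ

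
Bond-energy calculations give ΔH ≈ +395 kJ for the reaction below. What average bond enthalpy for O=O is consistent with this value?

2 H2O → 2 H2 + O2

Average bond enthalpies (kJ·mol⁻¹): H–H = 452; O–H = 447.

Let D be the O=O bond energy.
Σ(broken) = 4×447 = 1788
Σ(formed) = 2×452 + 1×D = 904 + D
ΔH = Σ(broken) − Σ(formed) = (1788) − (904 + D) = +884 − D
Setting this equal to +395 kJ gives D = 489 kJ/mol.

D(O=O) ≈ 489 kJ/mol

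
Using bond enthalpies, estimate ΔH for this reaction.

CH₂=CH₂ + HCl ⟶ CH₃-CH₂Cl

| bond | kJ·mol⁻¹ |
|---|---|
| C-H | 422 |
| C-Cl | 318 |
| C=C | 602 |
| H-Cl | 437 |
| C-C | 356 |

Bonds broken (reactants):
  C-H: 4 × 422 = 1688
  C=C: 1 × 602 = 602
  H-Cl: 1 × 437 = 437
  Σ(broken) = 2727 kJ
Bonds formed (products):
  C-C: 1 × 356 = 356
  C-Cl: 1 × 318 = 318
  C-H: 5 × 422 = 2110
  Σ(formed) = 2784 kJ
ΔH = Σ(broken) − Σ(formed) = 2727 − 2784 = −57 kJ

ΔH ≈ −57 kJ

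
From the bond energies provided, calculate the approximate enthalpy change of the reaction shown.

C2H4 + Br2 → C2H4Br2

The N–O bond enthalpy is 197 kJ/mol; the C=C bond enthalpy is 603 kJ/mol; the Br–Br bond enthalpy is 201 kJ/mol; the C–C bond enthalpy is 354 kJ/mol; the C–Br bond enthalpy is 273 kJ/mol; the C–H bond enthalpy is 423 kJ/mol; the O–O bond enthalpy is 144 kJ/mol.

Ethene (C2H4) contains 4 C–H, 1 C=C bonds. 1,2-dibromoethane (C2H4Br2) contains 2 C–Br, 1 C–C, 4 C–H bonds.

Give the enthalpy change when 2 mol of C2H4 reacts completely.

ΔH = −192 kJ

Bonds broken (reactants):
  Br–Br: 1 × 201 = 201
  C–H: 4 × 423 = 1692
  C=C: 1 × 603 = 603
  Σ(broken) = 2496 kJ
Bonds formed (products):
  C–Br: 2 × 273 = 546
  C–C: 1 × 354 = 354
  C–H: 4 × 423 = 1692
  Σ(formed) = 2592 kJ
ΔH = Σ(broken) − Σ(formed) = 2496 − 2592 = −96 kJ
For 2× the reaction as written: 2 × (−96) = −192 kJ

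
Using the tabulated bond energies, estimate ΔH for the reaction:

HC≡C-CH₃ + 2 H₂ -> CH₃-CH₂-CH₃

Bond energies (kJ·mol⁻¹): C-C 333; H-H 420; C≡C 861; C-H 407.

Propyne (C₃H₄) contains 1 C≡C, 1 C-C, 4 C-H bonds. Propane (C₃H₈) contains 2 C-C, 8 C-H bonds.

Bonds broken (reactants):
  C≡C: 1 × 861 = 861
  C-C: 1 × 333 = 333
  C-H: 4 × 407 = 1628
  H-H: 2 × 420 = 840
  Σ(broken) = 3662 kJ
Bonds formed (products):
  C-C: 2 × 333 = 666
  C-H: 8 × 407 = 3256
  Σ(formed) = 3922 kJ
ΔH = Σ(broken) − Σ(formed) = 3662 − 3922 = −260 kJ

ΔH ≈ −260 kJ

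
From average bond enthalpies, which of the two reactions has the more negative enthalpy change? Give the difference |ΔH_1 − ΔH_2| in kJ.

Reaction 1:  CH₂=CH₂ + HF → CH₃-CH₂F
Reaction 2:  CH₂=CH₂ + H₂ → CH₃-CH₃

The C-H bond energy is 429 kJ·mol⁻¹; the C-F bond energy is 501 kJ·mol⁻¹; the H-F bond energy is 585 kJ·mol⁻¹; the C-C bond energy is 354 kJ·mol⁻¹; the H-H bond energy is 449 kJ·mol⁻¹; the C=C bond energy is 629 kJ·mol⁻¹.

Reaction 1:
  Bonds broken (reactants):
    C-H: 4 × 429 = 1716
    C=C: 1 × 629 = 629
    H-F: 1 × 585 = 585
    Σ(broken) = 2930 kJ
  Bonds formed (products):
    C-C: 1 × 354 = 354
    C-F: 1 × 501 = 501
    C-H: 5 × 429 = 2145
    Σ(formed) = 3000 kJ
  ΔH_1 = 2930 − 3000 = −70 kJ
Reaction 2:
  Bonds broken (reactants):
    C-H: 4 × 429 = 1716
    C=C: 1 × 629 = 629
    H-H: 1 × 449 = 449
    Σ(broken) = 2794 kJ
  Bonds formed (products):
    C-C: 1 × 354 = 354
    C-H: 6 × 429 = 2574
    Σ(formed) = 2928 kJ
  ΔH_2 = 2794 − 2928 = −134 kJ
ΔH_1 − ΔH_2 = +64 kJ, so reaction 2 has the more negative ΔH; |ΔH_1 − ΔH_2| = 64 kJ.

Reaction 2, by 64 kJ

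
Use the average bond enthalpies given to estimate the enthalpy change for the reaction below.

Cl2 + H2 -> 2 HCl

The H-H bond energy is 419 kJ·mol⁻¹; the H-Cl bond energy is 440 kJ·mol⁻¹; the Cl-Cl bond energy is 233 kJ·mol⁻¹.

ΔH ≈ −228 kJ

Bonds broken (reactants):
  Cl-Cl: 1 × 233 = 233
  H-H: 1 × 419 = 419
  Σ(broken) = 652 kJ
Bonds formed (products):
  H-Cl: 2 × 440 = 880
  Σ(formed) = 880 kJ
ΔH = Σ(broken) − Σ(formed) = 652 − 880 = −228 kJ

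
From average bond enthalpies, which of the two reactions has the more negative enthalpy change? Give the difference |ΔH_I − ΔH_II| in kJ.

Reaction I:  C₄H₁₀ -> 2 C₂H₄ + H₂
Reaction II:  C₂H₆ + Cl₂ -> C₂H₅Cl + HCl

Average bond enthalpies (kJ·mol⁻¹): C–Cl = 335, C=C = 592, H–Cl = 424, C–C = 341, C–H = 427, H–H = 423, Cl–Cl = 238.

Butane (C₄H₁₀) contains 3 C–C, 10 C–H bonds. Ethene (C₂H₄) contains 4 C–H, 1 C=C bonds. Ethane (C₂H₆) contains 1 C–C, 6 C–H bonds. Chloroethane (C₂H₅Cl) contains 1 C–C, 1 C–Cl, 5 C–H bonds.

Reaction II, by 364 kJ

Reaction I:
  Bonds broken (reactants):
    C–C: 3 × 341 = 1023
    C–H: 10 × 427 = 4270
    Σ(broken) = 5293 kJ
  Bonds formed (products):
    C–H: 8 × 427 = 3416
    C=C: 2 × 592 = 1184
    H–H: 1 × 423 = 423
    Σ(formed) = 5023 kJ
  ΔH_I = 5293 − 5023 = +270 kJ
Reaction II:
  Bonds broken (reactants):
    C–C: 1 × 341 = 341
    C–H: 6 × 427 = 2562
    Cl–Cl: 1 × 238 = 238
    Σ(broken) = 3141 kJ
  Bonds formed (products):
    C–C: 1 × 341 = 341
    C–Cl: 1 × 335 = 335
    C–H: 5 × 427 = 2135
    H–Cl: 1 × 424 = 424
    Σ(formed) = 3235 kJ
  ΔH_II = 3141 − 3235 = −94 kJ
ΔH_I − ΔH_II = +364 kJ, so reaction II has the more negative ΔH; |ΔH_I − ΔH_II| = 364 kJ.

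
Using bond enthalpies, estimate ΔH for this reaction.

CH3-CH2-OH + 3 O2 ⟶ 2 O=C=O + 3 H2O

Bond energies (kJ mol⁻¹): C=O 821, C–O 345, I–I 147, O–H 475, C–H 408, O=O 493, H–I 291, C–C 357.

ΔH ≈ −1438 kJ

Bonds broken (reactants):
  C–C: 1 × 357 = 357
  C–H: 5 × 408 = 2040
  C–O: 1 × 345 = 345
  O–H: 1 × 475 = 475
  O=O: 3 × 493 = 1479
  Σ(broken) = 4696 kJ
Bonds formed (products):
  C=O: 4 × 821 = 3284
  O–H: 6 × 475 = 2850
  Σ(formed) = 6134 kJ
ΔH = Σ(broken) − Σ(formed) = 4696 − 6134 = −1438 kJ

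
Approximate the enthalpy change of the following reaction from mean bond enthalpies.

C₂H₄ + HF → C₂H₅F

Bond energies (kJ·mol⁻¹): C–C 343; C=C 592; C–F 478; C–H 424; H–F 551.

ΔH ≈ −102 kJ

Bonds broken (reactants):
  C–H: 4 × 424 = 1696
  C=C: 1 × 592 = 592
  H–F: 1 × 551 = 551
  Σ(broken) = 2839 kJ
Bonds formed (products):
  C–C: 1 × 343 = 343
  C–F: 1 × 478 = 478
  C–H: 5 × 424 = 2120
  Σ(formed) = 2941 kJ
ΔH = Σ(broken) − Σ(formed) = 2839 − 2941 = −102 kJ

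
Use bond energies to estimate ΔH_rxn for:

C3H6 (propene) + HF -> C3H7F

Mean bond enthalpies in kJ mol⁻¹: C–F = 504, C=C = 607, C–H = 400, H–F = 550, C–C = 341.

Bonds broken (reactants):
  C–C: 1 × 341 = 341
  C–H: 6 × 400 = 2400
  C=C: 1 × 607 = 607
  H–F: 1 × 550 = 550
  Σ(broken) = 3898 kJ
Bonds formed (products):
  C–C: 2 × 341 = 682
  C–F: 1 × 504 = 504
  C–H: 7 × 400 = 2800
  Σ(formed) = 3986 kJ
ΔH = Σ(broken) − Σ(formed) = 3898 − 3986 = −88 kJ

ΔH ≈ −88 kJ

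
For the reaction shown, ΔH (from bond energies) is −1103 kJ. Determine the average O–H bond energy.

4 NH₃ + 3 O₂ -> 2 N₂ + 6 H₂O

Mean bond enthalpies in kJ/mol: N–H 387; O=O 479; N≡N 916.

D(O–H) ≈ 446 kJ/mol

Let D be the O–H bond energy.
Σ(broken) = 12×387 + 3×479 = 6081
Σ(formed) = 2×916 + 12×D = 1832 + 12D
ΔH = Σ(broken) − Σ(formed) = (6081) − (1832 + 12D) = +4249 − 12D
Setting this equal to −1103 kJ gives 12D = 5352, so D = 446 kJ/mol.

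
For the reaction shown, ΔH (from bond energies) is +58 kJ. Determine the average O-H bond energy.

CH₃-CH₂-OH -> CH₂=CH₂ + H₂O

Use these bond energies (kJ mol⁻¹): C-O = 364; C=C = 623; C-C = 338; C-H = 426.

Let D be the O-H bond energy.
Σ(broken) = 1×338 + 5×426 + 1×364 + 1×D = 2832 + D
Σ(formed) = 4×426 + 1×623 + 2×D = 2327 + 2D
ΔH = Σ(broken) − Σ(formed) = (2832 + D) − (2327 + 2D) = +505 − D
Setting this equal to +58 kJ gives D = 447 kJ/mol.

D(O-H) ≈ 447 kJ/mol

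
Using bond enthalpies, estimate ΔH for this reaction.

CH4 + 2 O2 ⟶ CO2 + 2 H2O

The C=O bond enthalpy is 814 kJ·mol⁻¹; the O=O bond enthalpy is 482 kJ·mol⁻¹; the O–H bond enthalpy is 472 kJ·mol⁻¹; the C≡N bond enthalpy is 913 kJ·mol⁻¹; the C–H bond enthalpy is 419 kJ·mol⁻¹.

Bonds broken (reactants):
  C–H: 4 × 419 = 1676
  O=O: 2 × 482 = 964
  Σ(broken) = 2640 kJ
Bonds formed (products):
  C=O: 2 × 814 = 1628
  O–H: 4 × 472 = 1888
  Σ(formed) = 3516 kJ
ΔH = Σ(broken) − Σ(formed) = 2640 − 3516 = −876 kJ

ΔH ≈ −876 kJ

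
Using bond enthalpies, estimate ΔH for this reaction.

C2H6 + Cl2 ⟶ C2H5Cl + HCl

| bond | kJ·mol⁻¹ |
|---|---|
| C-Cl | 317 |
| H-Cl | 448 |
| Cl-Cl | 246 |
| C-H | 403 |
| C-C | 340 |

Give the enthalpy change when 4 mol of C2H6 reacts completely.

ΔH = −464 kJ

Bonds broken (reactants):
  C-C: 1 × 340 = 340
  C-H: 6 × 403 = 2418
  Cl-Cl: 1 × 246 = 246
  Σ(broken) = 3004 kJ
Bonds formed (products):
  C-C: 1 × 340 = 340
  C-Cl: 1 × 317 = 317
  C-H: 5 × 403 = 2015
  H-Cl: 1 × 448 = 448
  Σ(formed) = 3120 kJ
ΔH = Σ(broken) − Σ(formed) = 3004 − 3120 = −116 kJ
For 4× the reaction as written: 4 × (−116) = −464 kJ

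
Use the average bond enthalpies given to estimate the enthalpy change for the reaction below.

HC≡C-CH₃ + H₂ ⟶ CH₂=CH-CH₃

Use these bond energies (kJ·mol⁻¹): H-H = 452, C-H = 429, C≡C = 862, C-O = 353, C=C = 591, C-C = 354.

ΔH ≈ −135 kJ

Bonds broken (reactants):
  C≡C: 1 × 862 = 862
  C-C: 1 × 354 = 354
  C-H: 4 × 429 = 1716
  H-H: 1 × 452 = 452
  Σ(broken) = 3384 kJ
Bonds formed (products):
  C-C: 1 × 354 = 354
  C-H: 6 × 429 = 2574
  C=C: 1 × 591 = 591
  Σ(formed) = 3519 kJ
ΔH = Σ(broken) − Σ(formed) = 3384 − 3519 = −135 kJ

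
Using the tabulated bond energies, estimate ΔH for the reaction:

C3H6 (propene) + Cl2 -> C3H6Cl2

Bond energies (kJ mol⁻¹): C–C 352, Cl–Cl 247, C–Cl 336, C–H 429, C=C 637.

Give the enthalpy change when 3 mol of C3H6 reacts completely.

ΔH = −420 kJ

Bonds broken (reactants):
  C–C: 1 × 352 = 352
  C–H: 6 × 429 = 2574
  C=C: 1 × 637 = 637
  Cl–Cl: 1 × 247 = 247
  Σ(broken) = 3810 kJ
Bonds formed (products):
  C–C: 2 × 352 = 704
  C–Cl: 2 × 336 = 672
  C–H: 6 × 429 = 2574
  Σ(formed) = 3950 kJ
ΔH = Σ(broken) − Σ(formed) = 3810 − 3950 = −140 kJ
For 3× the reaction as written: 3 × (−140) = −420 kJ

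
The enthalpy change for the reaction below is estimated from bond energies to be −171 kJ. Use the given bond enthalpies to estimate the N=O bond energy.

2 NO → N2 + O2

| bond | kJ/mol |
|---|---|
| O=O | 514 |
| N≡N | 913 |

Let D be the N=O bond energy.
Σ(broken) = 2×D = 2D
Σ(formed) = 1×913 + 1×514 = 1427
ΔH = Σ(broken) − Σ(formed) = (2D) − (1427) = −1427 + 2D
Setting this equal to −171 kJ gives 2D = 1256, so D = 628 kJ/mol.

D(N=O) ≈ 628 kJ/mol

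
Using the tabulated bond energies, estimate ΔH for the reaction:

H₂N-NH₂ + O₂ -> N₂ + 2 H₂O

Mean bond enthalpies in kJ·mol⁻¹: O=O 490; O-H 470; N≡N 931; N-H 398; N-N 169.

ΔH ≈ −560 kJ

Bonds broken (reactants):
  N-H: 4 × 398 = 1592
  N-N: 1 × 169 = 169
  O=O: 1 × 490 = 490
  Σ(broken) = 2251 kJ
Bonds formed (products):
  N≡N: 1 × 931 = 931
  O-H: 4 × 470 = 1880
  Σ(formed) = 2811 kJ
ΔH = Σ(broken) − Σ(formed) = 2251 − 2811 = −560 kJ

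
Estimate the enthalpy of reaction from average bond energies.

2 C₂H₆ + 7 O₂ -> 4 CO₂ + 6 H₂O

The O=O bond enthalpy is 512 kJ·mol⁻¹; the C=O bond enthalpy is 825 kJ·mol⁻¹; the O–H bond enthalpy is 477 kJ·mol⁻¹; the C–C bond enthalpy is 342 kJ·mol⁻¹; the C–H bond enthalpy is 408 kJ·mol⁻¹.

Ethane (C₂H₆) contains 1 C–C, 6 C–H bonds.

Bonds broken (reactants):
  C–C: 2 × 342 = 684
  C–H: 12 × 408 = 4896
  O=O: 7 × 512 = 3584
  Σ(broken) = 9164 kJ
Bonds formed (products):
  C=O: 8 × 825 = 6600
  O–H: 12 × 477 = 5724
  Σ(formed) = 12324 kJ
ΔH = Σ(broken) − Σ(formed) = 9164 − 12324 = −3160 kJ

ΔH ≈ −3160 kJ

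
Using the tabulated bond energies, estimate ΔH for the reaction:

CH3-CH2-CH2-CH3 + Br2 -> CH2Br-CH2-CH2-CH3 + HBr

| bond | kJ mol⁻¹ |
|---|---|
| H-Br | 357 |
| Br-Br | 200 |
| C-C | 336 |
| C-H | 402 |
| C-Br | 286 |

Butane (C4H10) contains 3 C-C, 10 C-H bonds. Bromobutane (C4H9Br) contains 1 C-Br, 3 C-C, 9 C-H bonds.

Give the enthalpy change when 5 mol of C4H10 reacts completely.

Bonds broken (reactants):
  Br-Br: 1 × 200 = 200
  C-C: 3 × 336 = 1008
  C-H: 10 × 402 = 4020
  Σ(broken) = 5228 kJ
Bonds formed (products):
  C-Br: 1 × 286 = 286
  C-C: 3 × 336 = 1008
  C-H: 9 × 402 = 3618
  H-Br: 1 × 357 = 357
  Σ(formed) = 5269 kJ
ΔH = Σ(broken) − Σ(formed) = 5228 − 5269 = −41 kJ
For 5× the reaction as written: 5 × (−41) = −205 kJ

ΔH = −205 kJ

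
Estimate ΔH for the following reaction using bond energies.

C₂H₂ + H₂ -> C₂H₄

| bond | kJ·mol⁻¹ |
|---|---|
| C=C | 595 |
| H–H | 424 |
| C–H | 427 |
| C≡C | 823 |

ΔH ≈ −202 kJ

Bonds broken (reactants):
  C≡C: 1 × 823 = 823
  C–H: 2 × 427 = 854
  H–H: 1 × 424 = 424
  Σ(broken) = 2101 kJ
Bonds formed (products):
  C–H: 4 × 427 = 1708
  C=C: 1 × 595 = 595
  Σ(formed) = 2303 kJ
ΔH = Σ(broken) − Σ(formed) = 2101 − 2303 = −202 kJ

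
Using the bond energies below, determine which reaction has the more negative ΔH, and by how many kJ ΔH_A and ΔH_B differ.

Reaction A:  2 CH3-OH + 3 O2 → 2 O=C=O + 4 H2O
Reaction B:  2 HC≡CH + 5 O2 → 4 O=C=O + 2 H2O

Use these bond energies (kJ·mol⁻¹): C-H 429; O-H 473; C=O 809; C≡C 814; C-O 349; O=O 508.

Reaction B, by 1202 kJ

Reaction A:
  Bonds broken (reactants):
    C-H: 6 × 429 = 2574
    C-O: 2 × 349 = 698
    O-H: 2 × 473 = 946
    O=O: 3 × 508 = 1524
    Σ(broken) = 5742 kJ
  Bonds formed (products):
    C=O: 4 × 809 = 3236
    O-H: 8 × 473 = 3784
    Σ(formed) = 7020 kJ
  ΔH_A = 5742 − 7020 = −1278 kJ
Reaction B:
  Bonds broken (reactants):
    C≡C: 2 × 814 = 1628
    C-H: 4 × 429 = 1716
    O=O: 5 × 508 = 2540
    Σ(broken) = 5884 kJ
  Bonds formed (products):
    C=O: 8 × 809 = 6472
    O-H: 4 × 473 = 1892
    Σ(formed) = 8364 kJ
  ΔH_B = 5884 − 8364 = −2480 kJ
ΔH_A − ΔH_B = +1202 kJ, so reaction B has the more negative ΔH; |ΔH_A − ΔH_B| = 1202 kJ.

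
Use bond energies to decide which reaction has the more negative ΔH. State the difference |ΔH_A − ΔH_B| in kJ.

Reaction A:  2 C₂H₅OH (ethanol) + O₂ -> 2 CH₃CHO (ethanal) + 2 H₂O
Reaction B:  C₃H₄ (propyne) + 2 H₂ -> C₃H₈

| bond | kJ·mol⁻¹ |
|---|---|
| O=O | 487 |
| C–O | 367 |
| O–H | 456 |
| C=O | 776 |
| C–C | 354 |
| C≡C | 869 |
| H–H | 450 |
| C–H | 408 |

Reaction A, by 210 kJ

Reaction A:
  Bonds broken (reactants):
    C–C: 2 × 354 = 708
    C–H: 10 × 408 = 4080
    C–O: 2 × 367 = 734
    O–H: 2 × 456 = 912
    O=O: 1 × 487 = 487
    Σ(broken) = 6921 kJ
  Bonds formed (products):
    C–C: 2 × 354 = 708
    C–H: 8 × 408 = 3264
    C=O: 2 × 776 = 1552
    O–H: 4 × 456 = 1824
    Σ(formed) = 7348 kJ
  ΔH_A = 6921 − 7348 = −427 kJ
Reaction B:
  Bonds broken (reactants):
    C≡C: 1 × 869 = 869
    C–C: 1 × 354 = 354
    C–H: 4 × 408 = 1632
    H–H: 2 × 450 = 900
    Σ(broken) = 3755 kJ
  Bonds formed (products):
    C–C: 2 × 354 = 708
    C–H: 8 × 408 = 3264
    Σ(formed) = 3972 kJ
  ΔH_B = 3755 − 3972 = −217 kJ
ΔH_A − ΔH_B = −210 kJ, so reaction A has the more negative ΔH; |ΔH_A − ΔH_B| = 210 kJ.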